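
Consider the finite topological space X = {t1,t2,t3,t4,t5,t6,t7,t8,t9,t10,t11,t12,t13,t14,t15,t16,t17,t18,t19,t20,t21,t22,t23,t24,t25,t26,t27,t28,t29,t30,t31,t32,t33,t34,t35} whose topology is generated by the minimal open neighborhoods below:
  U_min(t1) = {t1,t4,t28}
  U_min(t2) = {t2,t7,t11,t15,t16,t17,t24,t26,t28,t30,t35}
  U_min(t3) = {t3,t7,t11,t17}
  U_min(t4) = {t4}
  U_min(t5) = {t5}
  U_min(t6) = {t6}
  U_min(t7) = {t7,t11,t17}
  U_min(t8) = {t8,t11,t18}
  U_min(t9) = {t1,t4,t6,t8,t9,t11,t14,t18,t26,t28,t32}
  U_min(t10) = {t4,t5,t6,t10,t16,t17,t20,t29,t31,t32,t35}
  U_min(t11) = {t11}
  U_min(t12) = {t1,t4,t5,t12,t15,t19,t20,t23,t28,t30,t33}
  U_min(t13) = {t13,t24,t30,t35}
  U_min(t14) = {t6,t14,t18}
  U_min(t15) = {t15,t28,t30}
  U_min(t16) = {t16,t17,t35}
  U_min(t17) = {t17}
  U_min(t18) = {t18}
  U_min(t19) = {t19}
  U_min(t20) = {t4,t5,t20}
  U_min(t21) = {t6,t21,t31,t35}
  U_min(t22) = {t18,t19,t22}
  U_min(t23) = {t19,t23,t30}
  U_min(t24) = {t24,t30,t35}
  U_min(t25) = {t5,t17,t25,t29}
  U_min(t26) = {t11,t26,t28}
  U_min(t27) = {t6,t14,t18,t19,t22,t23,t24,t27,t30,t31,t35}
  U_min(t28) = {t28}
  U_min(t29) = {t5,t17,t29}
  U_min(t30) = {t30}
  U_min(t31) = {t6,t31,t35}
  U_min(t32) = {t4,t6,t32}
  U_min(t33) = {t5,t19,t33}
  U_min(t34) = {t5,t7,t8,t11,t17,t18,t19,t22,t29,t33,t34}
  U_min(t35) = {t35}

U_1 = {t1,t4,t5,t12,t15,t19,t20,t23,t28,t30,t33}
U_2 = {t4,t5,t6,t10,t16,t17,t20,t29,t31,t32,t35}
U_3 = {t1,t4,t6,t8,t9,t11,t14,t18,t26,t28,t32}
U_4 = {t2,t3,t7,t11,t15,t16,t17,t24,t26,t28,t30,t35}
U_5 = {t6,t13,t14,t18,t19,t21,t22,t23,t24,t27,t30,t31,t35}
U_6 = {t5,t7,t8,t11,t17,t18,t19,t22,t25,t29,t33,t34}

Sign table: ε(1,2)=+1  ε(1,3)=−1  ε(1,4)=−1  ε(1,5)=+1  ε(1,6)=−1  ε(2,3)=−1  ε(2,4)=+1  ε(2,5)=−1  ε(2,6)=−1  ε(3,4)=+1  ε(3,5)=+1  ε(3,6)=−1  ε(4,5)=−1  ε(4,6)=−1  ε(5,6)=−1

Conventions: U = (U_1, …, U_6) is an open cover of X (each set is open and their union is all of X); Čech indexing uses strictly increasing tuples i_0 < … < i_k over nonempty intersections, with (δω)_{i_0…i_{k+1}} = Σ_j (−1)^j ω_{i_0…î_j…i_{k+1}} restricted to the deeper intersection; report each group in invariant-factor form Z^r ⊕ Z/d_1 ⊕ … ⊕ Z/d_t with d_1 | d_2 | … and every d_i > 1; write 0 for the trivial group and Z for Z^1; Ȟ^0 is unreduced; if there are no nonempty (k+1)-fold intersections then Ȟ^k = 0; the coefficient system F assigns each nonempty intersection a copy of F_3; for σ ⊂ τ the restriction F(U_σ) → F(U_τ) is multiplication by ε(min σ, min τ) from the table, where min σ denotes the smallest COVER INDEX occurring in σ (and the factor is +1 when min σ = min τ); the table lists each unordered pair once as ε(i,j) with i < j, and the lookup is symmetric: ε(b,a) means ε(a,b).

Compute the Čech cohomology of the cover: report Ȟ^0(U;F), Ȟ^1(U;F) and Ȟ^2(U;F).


nonempty intersections:
  U12={t4,t5,t20} U13={t1,t4,t28} U14={t15,t28,t30} U15={t19,t23,t30} U16={t5,t19,t33} U23={t4,t6,t32} U24={t16,t17,t35} U25={t6,t31,t35} U26={t5,t17,t29} U34={t11,t26,t28} U35={t6,t14,t18} U36={t8,t11,t18} U45={t24,t30,t35} U46={t7,t11,t17} U56={t18,t19,t22}
  U123={t4} U126={t5} U134={t28} U145={t30} U156={t19} U235={t6} U245={t35} U246={t17} U346={t11} U356={t18}
C dims 6,15,10; δ0: rk_F3 6; δ1: rk_F3 9
Ȟ^0: (6−6)−0=0 ⇒ 0
Ȟ^1: (15−9)−6=0 ⇒ 0
Ȟ^2: (10−0)−9=1 ⇒ Z/3

Ȟ^0 ≅ 0; Ȟ^1 ≅ 0; Ȟ^2 ≅ Z/3


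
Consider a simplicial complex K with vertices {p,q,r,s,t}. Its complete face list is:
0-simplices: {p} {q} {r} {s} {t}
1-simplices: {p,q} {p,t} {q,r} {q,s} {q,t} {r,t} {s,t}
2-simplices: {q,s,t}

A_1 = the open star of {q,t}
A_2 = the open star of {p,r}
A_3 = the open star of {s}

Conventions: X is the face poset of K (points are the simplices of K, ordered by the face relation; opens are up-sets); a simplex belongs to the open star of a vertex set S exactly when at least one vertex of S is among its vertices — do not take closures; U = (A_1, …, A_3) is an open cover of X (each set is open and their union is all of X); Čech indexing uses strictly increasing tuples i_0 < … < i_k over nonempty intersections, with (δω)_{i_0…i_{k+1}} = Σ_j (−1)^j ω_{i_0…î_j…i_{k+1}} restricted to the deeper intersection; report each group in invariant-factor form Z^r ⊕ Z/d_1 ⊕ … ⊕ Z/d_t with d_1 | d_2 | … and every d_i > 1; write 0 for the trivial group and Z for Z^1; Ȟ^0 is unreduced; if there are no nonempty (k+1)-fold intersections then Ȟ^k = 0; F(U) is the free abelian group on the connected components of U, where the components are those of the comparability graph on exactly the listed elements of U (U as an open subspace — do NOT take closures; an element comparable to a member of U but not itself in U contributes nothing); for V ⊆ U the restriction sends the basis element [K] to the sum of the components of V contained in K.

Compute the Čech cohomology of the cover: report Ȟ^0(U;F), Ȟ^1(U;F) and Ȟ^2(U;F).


Ȟ^0(U;F) ≅ Z, Ȟ^1(U;F) ≅ Z^2 and Ȟ^2(U;F) ≅ 0

nerve of the cover:
  A1={{q},{t},{p,q},{p,t},{q,r},{q,s},{q,t},{r,t},{s,t},{q,s,t}} A2={{p},{r},{p,q},{p,t},{q,r},{r,t}} A3={{s},{q,s},{s,t},{q,s,t}}
  A12={{p,q},{p,t},{q,r},{r,t}} A13={{q,s},{s,t},{q,s,t}}
components per intersection:
  A1: {{q},{t},{p,q},{p,t},{q,r},{q,s},{q,t},{r,t},{s,t},{q,s,t}}
  A2: {{p},{p,q},{p,t}} {{r},{q,r},{r,t}}
  A3: {{s},{q,s},{s,t},{q,s,t}}
  A12: {{p,q}} {{p,t}} {{q,r}} {{r,t}}
  A13: {{q,s},{s,t},{q,s,t}}
C dims 4,5; δ0: rk 3, SNF 1^3
Ȟ^0 = (4 − 3) − 0 = 1, so Ȟ^0 ≅ Z
Ȟ^1 = (5 − 0) − 3 = 2, so Ȟ^1 ≅ Z^2
Ȟ^2 = (0 − 0) − 0 = 0, so Ȟ^2 ≅ 0


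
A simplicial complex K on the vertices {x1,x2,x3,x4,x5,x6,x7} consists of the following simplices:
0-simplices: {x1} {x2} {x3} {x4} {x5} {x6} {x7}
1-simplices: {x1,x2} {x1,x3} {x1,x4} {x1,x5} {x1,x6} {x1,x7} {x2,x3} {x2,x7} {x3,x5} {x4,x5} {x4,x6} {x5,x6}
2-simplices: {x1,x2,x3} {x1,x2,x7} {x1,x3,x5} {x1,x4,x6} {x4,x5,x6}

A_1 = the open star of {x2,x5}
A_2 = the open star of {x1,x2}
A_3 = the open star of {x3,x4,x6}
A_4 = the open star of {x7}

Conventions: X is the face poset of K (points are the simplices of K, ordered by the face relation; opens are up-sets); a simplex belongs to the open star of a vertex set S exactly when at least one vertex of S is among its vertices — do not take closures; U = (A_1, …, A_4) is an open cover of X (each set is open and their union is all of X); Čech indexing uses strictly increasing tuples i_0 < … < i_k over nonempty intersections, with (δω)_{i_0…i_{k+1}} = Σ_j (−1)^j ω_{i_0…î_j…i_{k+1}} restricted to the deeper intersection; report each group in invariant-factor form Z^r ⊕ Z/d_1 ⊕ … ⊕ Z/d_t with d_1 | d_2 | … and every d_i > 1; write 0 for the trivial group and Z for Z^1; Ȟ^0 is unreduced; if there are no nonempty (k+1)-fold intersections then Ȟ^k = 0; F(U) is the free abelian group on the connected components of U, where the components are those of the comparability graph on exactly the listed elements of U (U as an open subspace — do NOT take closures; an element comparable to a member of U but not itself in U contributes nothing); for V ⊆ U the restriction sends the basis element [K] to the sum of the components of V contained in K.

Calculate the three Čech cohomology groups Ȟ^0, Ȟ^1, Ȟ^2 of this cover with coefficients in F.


Ȟ^0 = Z, Ȟ^1 = Z and Ȟ^2 = 0

nonempty intersections:
  A1={{x2},{x5},{x1,x2},{x1,x5},{x2,x3},{x2,x7},{x3,x5},{x4,x5},{x5,x6},{x1,x2,x3},{x1,x2,x7},{x1,x3,x5},{x4,x5,x6}} A2={{x1},{x2},{x1,x2},{x1,x3},{x1,x4},{x1,x5},{x1,x6},{x1,x7},{x2,x3},{x2,x7},{x1,x2,x3},{x1,x2,x7},{x1,x3,x5},{x1,x4,x6}} A3={{x3},{x4},{x6},{x1,x3},{x1,x4},{x1,x6},{x2,x3},{x3,x5},{x4,x5},{x4,x6},{x5,x6},{x1,x2,x3},{x1,x3,x5},{x1,x4,x6},{x4,x5,x6}} A4={{x7},{x1,x7},{x2,x7},{x1,x2,x7}}
  A12={{x2},{x1,x2},{x1,x5},{x2,x3},{x2,x7},{x1,x2,x3},{x1,x2,x7},{x1,x3,x5}} A13={{x2,x3},{x3,x5},{x4,x5},{x5,x6},{x1,x2,x3},{x1,x3,x5},{x4,x5,x6}} A14={{x2,x7},{x1,x2,x7}} A23={{x1,x3},{x1,x4},{x1,x6},{x2,x3},{x1,x2,x3},{x1,x3,x5},{x1,x4,x6}} A24={{x1,x7},{x2,x7},{x1,x2,x7}}
  A123={{x2,x3},{x1,x2,x3},{x1,x3,x5}} A124={{x2,x7},{x1,x2,x7}}
components per intersection:
  A1: {{x2},{x1,x2},{x2,x3},{x2,x7},{x1,x2,x3},{x1,x2,x7}} {{x5},{x1,x5},{x3,x5},{x4,x5},{x5,x6},{x1,x3,x5},{x4,x5,x6}}
  A2: {{x1},{x2},{x1,x2},{x1,x3},{x1,x4},{x1,x5},{x1,x6},{x1,x7},{x2,x3},{x2,x7},{x1,x2,x3},{x1,x2,x7},{x1,x3,x5},{x1,x4,x6}}
  A3: {{x3},{x1,x3},{x2,x3},{x3,x5},{x1,x2,x3},{x1,x3,x5}} {{x4},{x6},{x1,x4},{x1,x6},{x4,x5},{x4,x6},{x5,x6},{x1,x4,x6},{x4,x5,x6}}
  A4: {{x7},{x1,x7},{x2,x7},{x1,x2,x7}}
  A12: {{x2},{x1,x2},{x2,x3},{x2,x7},{x1,x2,x3},{x1,x2,x7}} {{x1,x5},{x1,x3,x5}}
  A13: {{x2,x3},{x1,x2,x3}} {{x3,x5},{x1,x3,x5}} {{x4,x5},{x5,x6},{x4,x5,x6}}
  A14: {{x2,x7},{x1,x2,x7}}
  A23: {{x1,x3},{x2,x3},{x1,x2,x3},{x1,x3,x5}} {{x1,x4},{x1,x6},{x1,x4,x6}}
  A24: {{x1,x7},{x2,x7},{x1,x2,x7}}
  A123: {{x2,x3},{x1,x2,x3}} {{x1,x3,x5}}
  A124: {{x2,x7},{x1,x2,x7}}
C dims 6,9,3; δ0: rk 5, SNF 1^5; δ1: rk 3, SNF 1^3
Ȟ^0: (6−5)−0=1 ⇒ Z
Ȟ^1: (9−3)−5=1 ⇒ Z
Ȟ^2: (3−0)−3=0 ⇒ 0


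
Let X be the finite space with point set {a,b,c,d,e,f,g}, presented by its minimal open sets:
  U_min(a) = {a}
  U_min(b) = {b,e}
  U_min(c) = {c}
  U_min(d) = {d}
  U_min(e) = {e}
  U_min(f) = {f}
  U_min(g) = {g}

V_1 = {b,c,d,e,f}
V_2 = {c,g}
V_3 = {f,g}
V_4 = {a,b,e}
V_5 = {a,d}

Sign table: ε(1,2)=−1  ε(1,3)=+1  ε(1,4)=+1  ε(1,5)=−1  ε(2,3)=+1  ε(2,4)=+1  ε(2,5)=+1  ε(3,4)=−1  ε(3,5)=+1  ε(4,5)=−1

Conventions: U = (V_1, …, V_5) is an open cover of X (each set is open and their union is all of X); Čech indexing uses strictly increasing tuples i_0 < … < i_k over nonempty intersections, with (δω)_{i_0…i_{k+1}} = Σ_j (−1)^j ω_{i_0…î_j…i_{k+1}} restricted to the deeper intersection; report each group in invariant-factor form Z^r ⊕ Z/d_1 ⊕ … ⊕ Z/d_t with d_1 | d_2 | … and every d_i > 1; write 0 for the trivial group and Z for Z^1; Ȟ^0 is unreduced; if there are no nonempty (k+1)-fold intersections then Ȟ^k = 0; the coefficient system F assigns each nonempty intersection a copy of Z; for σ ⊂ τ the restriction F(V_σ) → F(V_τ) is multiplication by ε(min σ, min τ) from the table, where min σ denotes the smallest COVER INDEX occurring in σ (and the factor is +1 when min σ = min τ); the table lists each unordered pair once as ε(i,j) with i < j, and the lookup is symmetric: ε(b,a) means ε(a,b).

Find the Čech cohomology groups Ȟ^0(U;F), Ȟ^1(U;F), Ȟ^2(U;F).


intersection data:
  V12={c} V13={f} V14={b,e} V15={d} V23={g} V45={a}
C dims 5,6; δ0: rk 5, SNF 1^4·2
Ȟ^0 = (5 − 5) − 0 = 0, so Ȟ^0 ≅ 0
Ȟ^1 = (6 − 0) − 5 = 1 plus torsion [2], so Ȟ^1 ≅ Z ⊕ Z/2
Ȟ^2 = (0 − 0) − 0 = 0, so Ȟ^2 ≅ 0

Ȟ^0 ≅ 0, Ȟ^1 ≅ Z ⊕ Z/2, Ȟ^2 ≅ 0


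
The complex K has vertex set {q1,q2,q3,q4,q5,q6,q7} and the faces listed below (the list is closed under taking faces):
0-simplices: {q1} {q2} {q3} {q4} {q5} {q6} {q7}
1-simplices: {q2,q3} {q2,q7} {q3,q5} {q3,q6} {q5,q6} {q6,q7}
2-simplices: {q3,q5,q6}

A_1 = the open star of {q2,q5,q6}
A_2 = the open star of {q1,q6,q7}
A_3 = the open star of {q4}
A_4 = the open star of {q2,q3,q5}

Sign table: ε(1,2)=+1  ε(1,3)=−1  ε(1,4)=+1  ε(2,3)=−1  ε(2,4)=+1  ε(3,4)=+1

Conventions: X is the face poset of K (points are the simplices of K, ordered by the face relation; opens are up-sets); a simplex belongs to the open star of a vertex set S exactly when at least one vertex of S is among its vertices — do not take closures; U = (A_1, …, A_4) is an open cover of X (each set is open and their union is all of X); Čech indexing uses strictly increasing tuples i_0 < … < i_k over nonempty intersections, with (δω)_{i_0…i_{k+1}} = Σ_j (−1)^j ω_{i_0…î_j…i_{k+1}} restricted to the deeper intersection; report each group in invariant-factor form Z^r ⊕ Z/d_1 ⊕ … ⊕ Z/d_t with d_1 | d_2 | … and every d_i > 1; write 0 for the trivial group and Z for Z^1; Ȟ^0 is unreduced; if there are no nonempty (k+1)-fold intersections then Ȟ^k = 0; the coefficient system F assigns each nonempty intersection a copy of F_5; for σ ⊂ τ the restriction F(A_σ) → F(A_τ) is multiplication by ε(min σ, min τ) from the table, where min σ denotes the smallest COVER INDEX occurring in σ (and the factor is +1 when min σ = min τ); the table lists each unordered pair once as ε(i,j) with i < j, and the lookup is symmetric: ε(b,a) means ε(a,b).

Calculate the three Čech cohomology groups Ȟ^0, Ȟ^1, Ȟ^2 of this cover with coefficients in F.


cover nerve:
  A1={{q2},{q5},{q6},{q2,q3},{q2,q7},{q3,q5},{q3,q6},{q5,q6},{q6,q7},{q3,q5,q6}} A2={{q1},{q6},{q7},{q2,q7},{q3,q6},{q5,q6},{q6,q7},{q3,q5,q6}} A3={{q4}} A4={{q2},{q3},{q5},{q2,q3},{q2,q7},{q3,q5},{q3,q6},{q5,q6},{q3,q5,q6}}
  A12={{q6},{q2,q7},{q3,q6},{q5,q6},{q6,q7},{q3,q5,q6}} A14={{q2},{q5},{q2,q3},{q2,q7},{q3,q5},{q3,q6},{q5,q6},{q3,q5,q6}} A24={{q2,q7},{q3,q6},{q5,q6},{q3,q5,q6}}
  A124={{q2,q7},{q3,q6},{q5,q6},{q3,q5,q6}}
C dims 4,3,1; δ0: rk_F5 2; δ1: rk_F5 1
Ȟ^0: (4−2)−0=2 ⇒ Z/5 ⊕ Z/5
Ȟ^1: (3−1)−2=0 ⇒ 0
Ȟ^2: (1−0)−1=0 ⇒ 0

Ȟ^0 ≅ Z/5 ⊕ Z/5; Ȟ^1 ≅ 0; Ȟ^2 ≅ 0


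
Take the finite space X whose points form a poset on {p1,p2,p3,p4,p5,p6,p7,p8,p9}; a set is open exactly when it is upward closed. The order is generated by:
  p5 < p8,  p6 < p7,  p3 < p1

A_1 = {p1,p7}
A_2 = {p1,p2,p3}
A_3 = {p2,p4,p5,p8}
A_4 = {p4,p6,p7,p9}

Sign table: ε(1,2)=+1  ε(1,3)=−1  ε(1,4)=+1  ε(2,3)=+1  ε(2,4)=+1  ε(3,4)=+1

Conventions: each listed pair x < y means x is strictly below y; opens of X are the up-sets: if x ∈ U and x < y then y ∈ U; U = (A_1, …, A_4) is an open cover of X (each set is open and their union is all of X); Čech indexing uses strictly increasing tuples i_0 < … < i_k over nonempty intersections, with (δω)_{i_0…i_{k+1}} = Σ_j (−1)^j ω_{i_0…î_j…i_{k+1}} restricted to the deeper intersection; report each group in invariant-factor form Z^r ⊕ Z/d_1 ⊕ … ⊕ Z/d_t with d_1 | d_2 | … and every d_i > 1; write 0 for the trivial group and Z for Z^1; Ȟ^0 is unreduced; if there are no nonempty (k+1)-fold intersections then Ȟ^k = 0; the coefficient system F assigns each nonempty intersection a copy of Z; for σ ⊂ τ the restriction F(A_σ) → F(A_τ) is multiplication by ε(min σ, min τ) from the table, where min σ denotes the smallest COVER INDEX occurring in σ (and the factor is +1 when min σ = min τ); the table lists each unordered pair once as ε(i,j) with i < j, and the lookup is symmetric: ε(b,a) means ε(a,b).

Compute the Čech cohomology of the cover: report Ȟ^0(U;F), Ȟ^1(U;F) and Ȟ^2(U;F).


Ȟ^0(U;F) ≅ Z,  Ȟ^1(U;F) ≅ Z,  Ȟ^2(U;F) ≅ 0

cover nerve:
  A12={p1} A14={p7} A23={p2} A34={p4}
C dims 4,4; δ0: rk 3, SNF 1^3
Ȟ^0: (4−3)−0=1 ⇒ Z
Ȟ^1: (4−0)−3=1 ⇒ Z
Ȟ^2: (0−0)−0=0 ⇒ 0


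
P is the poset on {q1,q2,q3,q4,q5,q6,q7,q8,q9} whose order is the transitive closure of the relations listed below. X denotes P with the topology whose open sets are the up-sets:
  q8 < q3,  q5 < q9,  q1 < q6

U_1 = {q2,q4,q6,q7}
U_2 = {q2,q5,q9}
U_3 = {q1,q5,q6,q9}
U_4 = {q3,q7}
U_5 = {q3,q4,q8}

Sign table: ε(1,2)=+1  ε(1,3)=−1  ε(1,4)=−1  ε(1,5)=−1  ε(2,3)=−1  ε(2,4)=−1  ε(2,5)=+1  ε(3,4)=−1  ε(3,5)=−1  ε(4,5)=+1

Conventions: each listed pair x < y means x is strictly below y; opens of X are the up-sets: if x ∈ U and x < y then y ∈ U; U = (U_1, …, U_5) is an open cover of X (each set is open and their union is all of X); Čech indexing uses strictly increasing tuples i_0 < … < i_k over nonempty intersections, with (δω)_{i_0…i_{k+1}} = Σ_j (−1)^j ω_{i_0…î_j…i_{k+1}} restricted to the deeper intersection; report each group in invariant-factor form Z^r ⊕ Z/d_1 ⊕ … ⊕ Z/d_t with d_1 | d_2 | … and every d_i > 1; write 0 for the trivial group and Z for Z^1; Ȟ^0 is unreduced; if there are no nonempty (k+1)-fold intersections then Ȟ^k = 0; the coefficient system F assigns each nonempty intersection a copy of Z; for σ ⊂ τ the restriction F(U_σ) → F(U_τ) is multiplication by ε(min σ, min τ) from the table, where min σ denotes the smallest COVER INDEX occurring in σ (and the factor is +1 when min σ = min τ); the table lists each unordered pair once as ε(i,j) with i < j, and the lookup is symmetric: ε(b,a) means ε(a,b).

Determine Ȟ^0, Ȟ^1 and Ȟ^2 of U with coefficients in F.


Ȟ^0 = Z, Ȟ^1 = Z^2, Ȟ^2 = 0

cover nerve:
  U12={q2} U13={q6} U14={q7} U15={q4} U23={q5,q9} U45={q3}
C dims 5,6; δ0: rk 4, SNF 1^4
Ȟ^0: (5−4)−0=1 ⇒ Z
Ȟ^1: (6−0)−4=2 ⇒ Z^2
Ȟ^2: (0−0)−0=0 ⇒ 0


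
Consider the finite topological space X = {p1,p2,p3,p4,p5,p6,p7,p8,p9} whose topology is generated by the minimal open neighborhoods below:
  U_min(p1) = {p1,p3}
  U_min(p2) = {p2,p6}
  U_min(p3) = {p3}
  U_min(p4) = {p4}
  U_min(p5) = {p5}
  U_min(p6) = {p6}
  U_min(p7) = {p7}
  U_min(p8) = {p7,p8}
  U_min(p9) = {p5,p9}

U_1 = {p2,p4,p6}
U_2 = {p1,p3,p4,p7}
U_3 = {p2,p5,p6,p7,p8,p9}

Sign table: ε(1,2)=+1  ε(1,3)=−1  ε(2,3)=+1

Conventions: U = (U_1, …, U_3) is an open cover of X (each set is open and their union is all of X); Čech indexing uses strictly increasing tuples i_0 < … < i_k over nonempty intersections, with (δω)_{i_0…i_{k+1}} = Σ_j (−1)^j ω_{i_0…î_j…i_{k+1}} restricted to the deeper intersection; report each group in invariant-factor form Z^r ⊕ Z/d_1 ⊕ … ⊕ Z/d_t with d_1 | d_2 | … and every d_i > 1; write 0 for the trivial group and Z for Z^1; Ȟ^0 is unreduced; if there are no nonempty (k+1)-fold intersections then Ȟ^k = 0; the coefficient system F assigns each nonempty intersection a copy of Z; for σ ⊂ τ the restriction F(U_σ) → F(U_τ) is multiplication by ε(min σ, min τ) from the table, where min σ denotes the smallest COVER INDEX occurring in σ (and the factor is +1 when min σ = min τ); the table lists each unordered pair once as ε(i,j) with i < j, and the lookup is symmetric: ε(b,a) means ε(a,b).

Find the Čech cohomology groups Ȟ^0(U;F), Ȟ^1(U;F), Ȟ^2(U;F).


Ȟ^0 = 0, Ȟ^1 = Z/2, Ȟ^2 = 0

nerve simplices:
  U12={p4} U13={p2,p6} U23={p7}
C dims 3,3; δ0: rk 3, SNF 1^2·2
degree 0: 3−3−0 = 0 → Ȟ^0 ≅ 0
degree 1: 3−0−3 = 0 plus torsion [2] → Ȟ^1 ≅ Z/2
degree 2: 0−0−0 = 0 → Ȟ^2 ≅ 0


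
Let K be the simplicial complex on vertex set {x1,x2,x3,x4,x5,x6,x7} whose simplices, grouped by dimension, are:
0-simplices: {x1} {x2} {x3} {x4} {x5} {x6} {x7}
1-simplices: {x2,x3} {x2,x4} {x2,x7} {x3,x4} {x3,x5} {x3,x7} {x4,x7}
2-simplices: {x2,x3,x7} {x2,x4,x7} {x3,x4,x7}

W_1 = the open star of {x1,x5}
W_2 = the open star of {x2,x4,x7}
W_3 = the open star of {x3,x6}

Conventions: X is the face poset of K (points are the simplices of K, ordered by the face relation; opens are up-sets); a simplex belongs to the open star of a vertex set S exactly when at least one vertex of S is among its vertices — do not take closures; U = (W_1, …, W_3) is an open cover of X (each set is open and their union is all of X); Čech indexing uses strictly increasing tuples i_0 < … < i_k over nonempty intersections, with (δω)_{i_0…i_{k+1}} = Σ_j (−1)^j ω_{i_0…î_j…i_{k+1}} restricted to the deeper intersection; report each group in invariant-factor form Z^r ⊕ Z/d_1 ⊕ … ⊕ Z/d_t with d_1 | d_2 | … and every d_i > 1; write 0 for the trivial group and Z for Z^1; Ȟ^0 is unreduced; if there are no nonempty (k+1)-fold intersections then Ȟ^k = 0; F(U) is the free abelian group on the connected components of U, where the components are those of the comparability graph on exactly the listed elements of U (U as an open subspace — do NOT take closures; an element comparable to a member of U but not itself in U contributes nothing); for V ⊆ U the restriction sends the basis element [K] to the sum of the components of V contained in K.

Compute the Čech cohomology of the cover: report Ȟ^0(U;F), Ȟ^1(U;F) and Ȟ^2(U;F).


nonempty overlaps:
  W1={{x1},{x5},{x3,x5}} W2={{x2},{x4},{x7},{x2,x3},{x2,x4},{x2,x7},{x3,x4},{x3,x7},{x4,x7},{x2,x3,x7},{x2,x4,x7},{x3,x4,x7}} W3={{x3},{x6},{x2,x3},{x3,x4},{x3,x5},{x3,x7},{x2,x3,x7},{x3,x4,x7}}
  W13={{x3,x5}} W23={{x2,x3},{x3,x4},{x3,x7},{x2,x3,x7},{x3,x4,x7}}
components per intersection:
  W1: {{x1}} {{x5},{x3,x5}}
  W2: {{x2},{x4},{x7},{x2,x3},{x2,x4},{x2,x7},{x3,x4},{x3,x7},{x4,x7},{x2,x3,x7},{x2,x4,x7},{x3,x4,x7}}
  W3: {{x3},{x2,x3},{x3,x4},{x3,x5},{x3,x7},{x2,x3,x7},{x3,x4,x7}} {{x6}}
  W13: {{x3,x5}}
  W23: {{x2,x3},{x3,x4},{x3,x7},{x2,x3,x7},{x3,x4,x7}}
C dims 5,2; δ0: rk 2, SNF 1^2
degree 0: 5−2−0 = 3 → Ȟ^0 ≅ Z^3
degree 1: 2−0−2 = 0 → Ȟ^1 ≅ 0
degree 2: 0−0−0 = 0 → Ȟ^2 ≅ 0

Ȟ^0(U;F) ≅ Z^3, Ȟ^1(U;F) ≅ 0 and Ȟ^2(U;F) ≅ 0


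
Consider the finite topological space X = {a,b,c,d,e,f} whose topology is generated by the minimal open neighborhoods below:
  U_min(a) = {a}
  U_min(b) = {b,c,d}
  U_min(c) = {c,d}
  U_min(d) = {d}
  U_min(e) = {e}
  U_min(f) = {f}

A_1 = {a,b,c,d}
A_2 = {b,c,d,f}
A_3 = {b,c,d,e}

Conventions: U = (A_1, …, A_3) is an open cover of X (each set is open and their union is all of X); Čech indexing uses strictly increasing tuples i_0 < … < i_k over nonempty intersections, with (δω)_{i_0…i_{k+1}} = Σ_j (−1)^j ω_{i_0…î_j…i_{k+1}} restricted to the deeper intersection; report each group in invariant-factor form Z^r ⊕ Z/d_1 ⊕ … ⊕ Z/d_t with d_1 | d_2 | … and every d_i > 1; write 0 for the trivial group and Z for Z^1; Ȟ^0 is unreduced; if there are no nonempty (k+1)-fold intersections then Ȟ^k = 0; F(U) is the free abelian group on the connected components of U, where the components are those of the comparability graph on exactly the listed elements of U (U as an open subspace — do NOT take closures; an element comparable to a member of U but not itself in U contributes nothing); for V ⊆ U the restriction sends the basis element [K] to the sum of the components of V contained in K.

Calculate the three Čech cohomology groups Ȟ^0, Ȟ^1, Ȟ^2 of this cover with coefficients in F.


nonempty intersections:
  A12={b,c,d} A13={b,c,d} A23={b,c,d}
  A123={b,c,d}
components per intersection:
  A1: {a} {b,c,d}
  A2: {b,c,d} {f}
  A3: {b,c,d} {e}
  A12: {b,c,d}
  A13: {b,c,d}
  A23: {b,c,d}
  A123: {b,c,d}
C dims 6,3,1; δ0: rk 2, SNF 1^2; δ1: rk 1, SNF 1^1
Ȟ^0: (6−2)−0=4 ⇒ Z^4
Ȟ^1: (3−1)−2=0 ⇒ 0
Ȟ^2: (1−0)−1=0 ⇒ 0

Ȟ^0 = Z^4; Ȟ^1 = 0; Ȟ^2 = 0


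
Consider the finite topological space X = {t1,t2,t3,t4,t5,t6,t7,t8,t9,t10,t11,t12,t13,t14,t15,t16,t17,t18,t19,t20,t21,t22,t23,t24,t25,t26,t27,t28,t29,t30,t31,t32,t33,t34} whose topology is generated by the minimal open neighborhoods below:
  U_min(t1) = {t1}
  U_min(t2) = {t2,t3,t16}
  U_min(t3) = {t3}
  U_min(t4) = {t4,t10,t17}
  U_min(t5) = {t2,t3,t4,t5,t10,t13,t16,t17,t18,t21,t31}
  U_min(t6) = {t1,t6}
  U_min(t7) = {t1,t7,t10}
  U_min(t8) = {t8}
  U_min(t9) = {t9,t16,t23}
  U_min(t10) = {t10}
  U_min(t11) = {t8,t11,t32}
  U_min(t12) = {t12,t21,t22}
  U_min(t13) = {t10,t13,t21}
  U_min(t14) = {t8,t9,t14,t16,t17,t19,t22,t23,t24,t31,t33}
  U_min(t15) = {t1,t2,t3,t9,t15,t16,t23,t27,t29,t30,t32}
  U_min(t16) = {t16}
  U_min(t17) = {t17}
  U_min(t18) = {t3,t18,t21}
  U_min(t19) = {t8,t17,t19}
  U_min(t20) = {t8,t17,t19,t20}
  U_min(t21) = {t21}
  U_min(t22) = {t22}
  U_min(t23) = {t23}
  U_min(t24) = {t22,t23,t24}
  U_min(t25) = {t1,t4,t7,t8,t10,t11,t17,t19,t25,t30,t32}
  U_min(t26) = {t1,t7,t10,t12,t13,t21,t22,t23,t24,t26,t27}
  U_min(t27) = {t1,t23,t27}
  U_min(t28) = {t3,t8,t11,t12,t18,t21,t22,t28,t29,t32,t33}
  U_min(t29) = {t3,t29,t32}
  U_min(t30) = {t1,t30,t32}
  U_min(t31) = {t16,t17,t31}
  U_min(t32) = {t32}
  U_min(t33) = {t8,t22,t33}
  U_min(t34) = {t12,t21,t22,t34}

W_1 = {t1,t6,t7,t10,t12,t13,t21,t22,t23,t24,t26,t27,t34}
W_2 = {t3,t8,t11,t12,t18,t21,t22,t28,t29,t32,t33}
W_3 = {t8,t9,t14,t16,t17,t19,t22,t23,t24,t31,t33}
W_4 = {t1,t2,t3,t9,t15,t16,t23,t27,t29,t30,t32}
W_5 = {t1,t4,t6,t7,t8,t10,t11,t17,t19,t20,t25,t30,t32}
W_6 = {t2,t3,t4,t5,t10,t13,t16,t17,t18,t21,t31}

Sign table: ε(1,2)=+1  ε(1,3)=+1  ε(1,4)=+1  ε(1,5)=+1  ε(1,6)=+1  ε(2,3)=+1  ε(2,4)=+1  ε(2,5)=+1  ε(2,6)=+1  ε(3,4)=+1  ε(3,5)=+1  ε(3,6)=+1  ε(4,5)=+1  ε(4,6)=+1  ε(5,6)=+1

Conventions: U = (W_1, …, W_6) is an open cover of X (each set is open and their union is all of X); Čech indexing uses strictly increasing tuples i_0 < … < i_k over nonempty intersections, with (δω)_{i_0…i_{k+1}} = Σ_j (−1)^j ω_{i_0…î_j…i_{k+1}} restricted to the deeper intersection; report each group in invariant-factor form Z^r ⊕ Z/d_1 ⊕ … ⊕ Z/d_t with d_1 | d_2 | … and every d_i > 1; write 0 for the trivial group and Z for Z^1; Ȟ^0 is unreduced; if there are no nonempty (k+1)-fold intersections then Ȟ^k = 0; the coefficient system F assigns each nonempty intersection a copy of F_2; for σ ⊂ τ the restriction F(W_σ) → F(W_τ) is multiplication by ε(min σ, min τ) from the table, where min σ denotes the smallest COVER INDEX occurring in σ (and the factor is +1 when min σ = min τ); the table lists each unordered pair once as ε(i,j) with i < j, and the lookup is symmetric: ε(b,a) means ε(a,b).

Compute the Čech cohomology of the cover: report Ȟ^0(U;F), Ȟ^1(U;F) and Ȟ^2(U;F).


Ȟ^0(U;F) ≅ Z/2; Ȟ^1(U;F) ≅ Z/2; Ȟ^2(U;F) ≅ Z/2

intersection data:
  W12={t12,t21,t22} W13={t22,t23,t24} W14={t1,t23,t27} W15={t1,t6,t7,t10} W16={t10,t13,t21} W23={t8,t22,t33} W24={t3,t29,t32} W25={t8,t11,t32} W26={t3,t18,t21} W34={t9,t16,t23} W35={t8,t17,t19} W36={t16,t17,t31} W45={t1,t30,t32} W46={t2,t3,t16} W56={t4,t10,t17}
  W123={t22} W126={t21} W134={t23} W145={t1} W156={t10} W235={t8} W245={t32} W246={t3} W346={t16} W356={t17}
C dims 6,15,10; δ0: rk_F2 5; δ1: rk_F2 9
Ȟ^0 = (6 − 5) − 0 = 1, so Ȟ^0 ≅ Z/2
Ȟ^1 = (15 − 9) − 5 = 1, so Ȟ^1 ≅ Z/2
Ȟ^2 = (10 − 0) − 9 = 1, so Ȟ^2 ≅ Z/2


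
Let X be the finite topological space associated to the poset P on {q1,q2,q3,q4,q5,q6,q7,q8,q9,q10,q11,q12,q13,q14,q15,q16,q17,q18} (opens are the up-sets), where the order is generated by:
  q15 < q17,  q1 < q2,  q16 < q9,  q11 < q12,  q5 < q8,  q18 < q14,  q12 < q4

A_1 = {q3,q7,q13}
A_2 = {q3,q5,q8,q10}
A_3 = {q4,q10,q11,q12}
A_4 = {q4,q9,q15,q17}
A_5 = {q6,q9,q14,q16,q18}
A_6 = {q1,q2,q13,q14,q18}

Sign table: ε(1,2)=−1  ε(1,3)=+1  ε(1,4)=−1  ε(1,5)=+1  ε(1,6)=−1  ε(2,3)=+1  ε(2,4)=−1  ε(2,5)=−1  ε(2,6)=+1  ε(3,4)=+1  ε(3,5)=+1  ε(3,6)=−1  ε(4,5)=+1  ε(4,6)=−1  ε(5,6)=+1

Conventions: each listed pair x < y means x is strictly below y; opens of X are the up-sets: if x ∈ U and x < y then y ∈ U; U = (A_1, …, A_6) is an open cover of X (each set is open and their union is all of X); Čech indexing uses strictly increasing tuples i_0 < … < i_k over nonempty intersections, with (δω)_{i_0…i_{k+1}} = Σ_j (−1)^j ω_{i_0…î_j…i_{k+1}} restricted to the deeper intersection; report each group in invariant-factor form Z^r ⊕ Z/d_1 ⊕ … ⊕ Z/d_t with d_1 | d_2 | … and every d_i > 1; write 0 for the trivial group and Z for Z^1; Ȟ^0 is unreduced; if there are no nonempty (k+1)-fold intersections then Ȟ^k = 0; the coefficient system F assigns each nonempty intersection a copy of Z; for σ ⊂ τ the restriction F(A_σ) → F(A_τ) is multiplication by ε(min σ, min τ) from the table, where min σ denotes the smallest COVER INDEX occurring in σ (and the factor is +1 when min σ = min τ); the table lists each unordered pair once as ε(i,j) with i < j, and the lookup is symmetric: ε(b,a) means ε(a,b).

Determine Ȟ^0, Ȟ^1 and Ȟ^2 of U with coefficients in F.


Ȟ^0(U;F) ≅ Z; Ȟ^1(U;F) ≅ Z; Ȟ^2(U;F) ≅ 0

cover nerve:
  A12={q3} A16={q13} A23={q10} A34={q4} A45={q9} A56={q14,q18}
C dims 6,6; δ0: rk 5, SNF 1^5
Ȟ^0: (6−5)−0=1 ⇒ Z
Ȟ^1: (6−0)−5=1 ⇒ Z
Ȟ^2: (0−0)−0=0 ⇒ 0


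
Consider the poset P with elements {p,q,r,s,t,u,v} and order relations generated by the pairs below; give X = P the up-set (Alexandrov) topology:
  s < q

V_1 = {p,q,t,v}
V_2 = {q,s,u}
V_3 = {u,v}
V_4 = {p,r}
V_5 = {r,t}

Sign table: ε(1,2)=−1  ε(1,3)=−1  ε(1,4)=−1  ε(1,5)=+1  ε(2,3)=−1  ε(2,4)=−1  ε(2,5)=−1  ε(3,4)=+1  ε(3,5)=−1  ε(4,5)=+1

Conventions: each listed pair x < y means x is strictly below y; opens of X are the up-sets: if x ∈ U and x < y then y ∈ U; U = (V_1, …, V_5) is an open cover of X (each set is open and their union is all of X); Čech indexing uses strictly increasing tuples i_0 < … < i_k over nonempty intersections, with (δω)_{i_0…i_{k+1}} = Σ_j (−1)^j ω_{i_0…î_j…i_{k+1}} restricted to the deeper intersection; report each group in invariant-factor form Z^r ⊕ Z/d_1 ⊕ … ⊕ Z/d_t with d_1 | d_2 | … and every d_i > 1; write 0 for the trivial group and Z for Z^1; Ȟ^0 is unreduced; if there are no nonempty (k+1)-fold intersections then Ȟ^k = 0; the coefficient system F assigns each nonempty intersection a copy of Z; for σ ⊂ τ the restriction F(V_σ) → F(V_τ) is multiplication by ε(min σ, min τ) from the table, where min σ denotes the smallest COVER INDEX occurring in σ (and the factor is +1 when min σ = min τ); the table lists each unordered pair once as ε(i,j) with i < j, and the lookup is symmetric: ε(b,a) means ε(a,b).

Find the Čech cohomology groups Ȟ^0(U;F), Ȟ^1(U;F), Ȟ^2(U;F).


intersection data:
  V12={q} V13={v} V14={p} V15={t} V23={u} V45={r}
C dims 5,6; δ0: rk 5, SNF 1^4·2
Ȟ^0 = (5 − 5) − 0 = 0, so Ȟ^0 ≅ 0
Ȟ^1 = (6 − 0) − 5 = 1 plus torsion [2], so Ȟ^1 ≅ Z ⊕ Z/2
Ȟ^2 = (0 − 0) − 0 = 0, so Ȟ^2 ≅ 0

Ȟ^0 = 0,  Ȟ^1 = Z ⊕ Z/2,  Ȟ^2 = 0


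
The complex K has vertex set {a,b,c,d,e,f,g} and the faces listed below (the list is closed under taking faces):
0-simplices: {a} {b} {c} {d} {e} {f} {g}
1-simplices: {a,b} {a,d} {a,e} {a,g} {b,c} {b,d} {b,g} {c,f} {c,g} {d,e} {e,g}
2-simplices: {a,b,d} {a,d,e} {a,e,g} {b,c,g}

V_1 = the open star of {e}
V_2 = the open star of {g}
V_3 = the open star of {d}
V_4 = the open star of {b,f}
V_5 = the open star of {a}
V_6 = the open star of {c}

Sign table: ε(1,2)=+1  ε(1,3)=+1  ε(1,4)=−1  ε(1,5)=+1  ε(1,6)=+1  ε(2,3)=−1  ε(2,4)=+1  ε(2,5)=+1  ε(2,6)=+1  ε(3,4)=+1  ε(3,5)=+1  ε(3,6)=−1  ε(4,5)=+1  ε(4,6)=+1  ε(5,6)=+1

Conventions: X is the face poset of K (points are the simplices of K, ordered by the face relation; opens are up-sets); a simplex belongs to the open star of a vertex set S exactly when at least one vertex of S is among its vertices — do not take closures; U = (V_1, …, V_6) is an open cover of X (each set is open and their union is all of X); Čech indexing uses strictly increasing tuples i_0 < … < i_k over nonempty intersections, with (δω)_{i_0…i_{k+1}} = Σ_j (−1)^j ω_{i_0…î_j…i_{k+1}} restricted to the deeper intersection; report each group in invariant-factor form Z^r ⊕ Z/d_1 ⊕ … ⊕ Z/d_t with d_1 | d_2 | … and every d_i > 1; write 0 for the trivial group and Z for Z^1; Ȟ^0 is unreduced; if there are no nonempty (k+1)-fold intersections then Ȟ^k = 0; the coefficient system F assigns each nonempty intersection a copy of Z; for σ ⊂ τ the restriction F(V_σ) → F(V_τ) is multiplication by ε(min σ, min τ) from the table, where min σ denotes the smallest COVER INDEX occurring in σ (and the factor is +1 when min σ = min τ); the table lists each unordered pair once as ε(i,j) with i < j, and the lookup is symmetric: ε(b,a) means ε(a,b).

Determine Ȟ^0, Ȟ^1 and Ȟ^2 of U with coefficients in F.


nonempty intersections:
  V1={{e},{a,e},{d,e},{e,g},{a,d,e},{a,e,g}} V2={{g},{a,g},{b,g},{c,g},{e,g},{a,e,g},{b,c,g}} V3={{d},{a,d},{b,d},{d,e},{a,b,d},{a,d,e}} V4={{b},{f},{a,b},{b,c},{b,d},{b,g},{c,f},{a,b,d},{b,c,g}} V5={{a},{a,b},{a,d},{a,e},{a,g},{a,b,d},{a,d,e},{a,e,g}} V6={{c},{b,c},{c,f},{c,g},{b,c,g}}
  V12={{e,g},{a,e,g}} V13={{d,e},{a,d,e}} V15={{a,e},{a,d,e},{a,e,g}} V24={{b,g},{b,c,g}} V25={{a,g},{a,e,g}} V26={{c,g},{b,c,g}} V34={{b,d},{a,b,d}} V35={{a,d},{a,b,d},{a,d,e}} V45={{a,b},{a,b,d}} V46={{b,c},{c,f},{b,c,g}}
  V125={{a,e,g}} V135={{a,d,e}} V246={{b,c,g}} V345={{a,b,d}}
C dims 6,10,4; δ0: rk 5, SNF 1^5; δ1: rk 4, SNF 1^4
Ȟ^0: (6−5)−0=1 ⇒ Z
Ȟ^1: (10−4)−5=1 ⇒ Z
Ȟ^2: (4−0)−4=0 ⇒ 0

Ȟ^0 ≅ Z; Ȟ^1 ≅ Z; Ȟ^2 ≅ 0


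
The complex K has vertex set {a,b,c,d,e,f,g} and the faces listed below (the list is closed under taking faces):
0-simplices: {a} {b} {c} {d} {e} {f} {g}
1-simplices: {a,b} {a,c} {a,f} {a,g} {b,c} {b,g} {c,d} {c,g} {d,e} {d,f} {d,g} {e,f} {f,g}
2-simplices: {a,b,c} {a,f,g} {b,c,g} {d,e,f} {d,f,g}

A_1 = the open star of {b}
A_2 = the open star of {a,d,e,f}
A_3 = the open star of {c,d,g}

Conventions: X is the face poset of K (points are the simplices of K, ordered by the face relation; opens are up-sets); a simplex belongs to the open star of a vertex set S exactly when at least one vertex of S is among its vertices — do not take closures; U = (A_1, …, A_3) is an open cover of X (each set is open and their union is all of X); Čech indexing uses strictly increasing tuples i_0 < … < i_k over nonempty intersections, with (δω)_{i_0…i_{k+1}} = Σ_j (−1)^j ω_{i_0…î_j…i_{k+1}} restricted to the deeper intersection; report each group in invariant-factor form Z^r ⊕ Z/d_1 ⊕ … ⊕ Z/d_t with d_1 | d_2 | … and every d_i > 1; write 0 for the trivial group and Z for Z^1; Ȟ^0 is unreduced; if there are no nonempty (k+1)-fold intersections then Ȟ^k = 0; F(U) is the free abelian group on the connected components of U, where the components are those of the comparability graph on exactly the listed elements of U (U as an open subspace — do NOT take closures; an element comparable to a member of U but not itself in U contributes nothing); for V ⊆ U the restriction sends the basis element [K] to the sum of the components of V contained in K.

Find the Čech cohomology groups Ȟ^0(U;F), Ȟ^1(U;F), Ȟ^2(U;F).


Ȟ^0(U;F) ≅ Z; Ȟ^1(U;F) ≅ Z; Ȟ^2(U;F) ≅ 0

nonempty overlaps:
  A1={{b},{a,b},{b,c},{b,g},{a,b,c},{b,c,g}} A2={{a},{d},{e},{f},{a,b},{a,c},{a,f},{a,g},{c,d},{d,e},{d,f},{d,g},{e,f},{f,g},{a,b,c},{a,f,g},{d,e,f},{d,f,g}} A3={{c},{d},{g},{a,c},{a,g},{b,c},{b,g},{c,d},{c,g},{d,e},{d,f},{d,g},{f,g},{a,b,c},{a,f,g},{b,c,g},{d,e,f},{d,f,g}}
  A12={{a,b},{a,b,c}} A13={{b,c},{b,g},{a,b,c},{b,c,g}} A23={{d},{a,c},{a,g},{c,d},{d,e},{d,f},{d,g},{f,g},{a,b,c},{a,f,g},{d,e,f},{d,f,g}}
  A123={{a,b,c}}
components per intersection:
  A1: {{b},{a,b},{b,c},{b,g},{a,b,c},{b,c,g}}
  A2: {{a},{d},{e},{f},{a,b},{a,c},{a,f},{a,g},{c,d},{d,e},{d,f},{d,g},{e,f},{f,g},{a,b,c},{a,f,g},{d,e,f},{d,f,g}}
  A3: {{c},{d},{g},{a,c},{a,g},{b,c},{b,g},{c,d},{c,g},{d,e},{d,f},{d,g},{f,g},{a,b,c},{a,f,g},{b,c,g},{d,e,f},{d,f,g}}
  A12: {{a,b},{a,b,c}}
  A13: {{b,c},{b,g},{a,b,c},{b,c,g}}
  A23: {{d},{a,g},{c,d},{d,e},{d,f},{d,g},{f,g},{a,f,g},{d,e,f},{d,f,g}} {{a,c},{a,b,c}}
  A123: {{a,b,c}}
C dims 3,4,1; δ0: rk 2, SNF 1^2; δ1: rk 1, SNF 1^1
degree 0: 3−2−0 = 1 → Ȟ^0 ≅ Z
degree 1: 4−1−2 = 1 → Ȟ^1 ≅ Z
degree 2: 1−0−1 = 0 → Ȟ^2 ≅ 0


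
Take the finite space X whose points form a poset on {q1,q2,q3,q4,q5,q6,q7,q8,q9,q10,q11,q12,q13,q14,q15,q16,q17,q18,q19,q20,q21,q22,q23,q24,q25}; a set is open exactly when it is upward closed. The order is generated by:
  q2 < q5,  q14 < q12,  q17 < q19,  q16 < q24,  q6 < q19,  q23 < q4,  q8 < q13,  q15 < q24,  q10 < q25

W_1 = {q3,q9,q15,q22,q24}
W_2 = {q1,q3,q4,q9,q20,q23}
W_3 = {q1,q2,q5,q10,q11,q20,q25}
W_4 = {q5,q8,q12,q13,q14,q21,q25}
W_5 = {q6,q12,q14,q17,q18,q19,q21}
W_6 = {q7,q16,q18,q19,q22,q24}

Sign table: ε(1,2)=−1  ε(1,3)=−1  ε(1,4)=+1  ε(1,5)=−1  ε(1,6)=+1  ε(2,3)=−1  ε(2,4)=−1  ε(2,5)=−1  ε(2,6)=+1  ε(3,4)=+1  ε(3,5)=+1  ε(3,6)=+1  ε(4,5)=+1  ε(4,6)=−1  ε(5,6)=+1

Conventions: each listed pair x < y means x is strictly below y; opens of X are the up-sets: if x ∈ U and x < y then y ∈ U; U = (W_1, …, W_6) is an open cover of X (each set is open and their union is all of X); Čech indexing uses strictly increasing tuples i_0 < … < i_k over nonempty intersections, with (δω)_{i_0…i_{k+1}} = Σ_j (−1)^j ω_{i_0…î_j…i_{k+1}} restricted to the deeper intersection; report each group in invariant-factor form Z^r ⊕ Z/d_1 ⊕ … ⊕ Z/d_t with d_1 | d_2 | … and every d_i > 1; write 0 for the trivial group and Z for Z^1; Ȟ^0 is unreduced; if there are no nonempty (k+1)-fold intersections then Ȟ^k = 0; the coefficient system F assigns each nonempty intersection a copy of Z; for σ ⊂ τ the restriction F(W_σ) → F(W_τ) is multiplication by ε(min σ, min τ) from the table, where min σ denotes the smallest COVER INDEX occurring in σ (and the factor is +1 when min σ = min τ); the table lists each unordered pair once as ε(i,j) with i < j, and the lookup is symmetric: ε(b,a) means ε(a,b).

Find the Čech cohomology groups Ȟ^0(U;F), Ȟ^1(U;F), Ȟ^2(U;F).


nerve simplices:
  W12={q3,q9} W16={q22,q24} W23={q1,q20} W34={q5,q25} W45={q12,q14,q21} W56={q18,q19}
C dims 6,6; δ0: rk 5, SNF 1^5
degree 0: 6−5−0 = 1 → Ȟ^0 ≅ Z
degree 1: 6−0−5 = 1 → Ȟ^1 ≅ Z
degree 2: 0−0−0 = 0 → Ȟ^2 ≅ 0

Ȟ^0 = Z; Ȟ^1 = Z; Ȟ^2 = 0


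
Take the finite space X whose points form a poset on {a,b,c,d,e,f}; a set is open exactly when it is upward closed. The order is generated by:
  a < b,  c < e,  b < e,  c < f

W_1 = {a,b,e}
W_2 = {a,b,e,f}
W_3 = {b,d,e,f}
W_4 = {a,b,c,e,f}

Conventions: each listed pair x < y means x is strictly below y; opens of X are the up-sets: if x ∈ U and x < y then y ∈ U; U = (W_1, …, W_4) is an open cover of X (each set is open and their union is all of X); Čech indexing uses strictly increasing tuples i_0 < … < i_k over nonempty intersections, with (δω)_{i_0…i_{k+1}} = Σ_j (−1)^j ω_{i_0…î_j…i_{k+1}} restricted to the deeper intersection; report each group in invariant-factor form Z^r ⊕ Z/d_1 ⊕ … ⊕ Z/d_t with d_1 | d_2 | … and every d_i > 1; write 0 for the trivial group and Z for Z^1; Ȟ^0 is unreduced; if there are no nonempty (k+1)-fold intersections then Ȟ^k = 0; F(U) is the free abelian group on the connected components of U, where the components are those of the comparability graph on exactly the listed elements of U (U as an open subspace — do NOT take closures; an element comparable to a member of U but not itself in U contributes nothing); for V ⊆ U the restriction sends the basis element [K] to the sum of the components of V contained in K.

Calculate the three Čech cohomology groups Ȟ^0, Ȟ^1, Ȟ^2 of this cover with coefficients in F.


nonempty intersections:
  W12={a,b,e} W13={b,e} W14={a,b,e} W23={b,e,f} W24={a,b,e,f} W34={b,e,f}
  W123={b,e} W124={a,b,e} W134={b,e} W234={b,e,f}
  W1234={b,e}
components per intersection:
  W1: {a,b,e}
  W2: {a,b,e} {f}
  W3: {b,e} {d} {f}
  W4: {a,b,c,e,f}
  W12: {a,b,e}
  W13: {b,e}
  W14: {a,b,e}
  W23: {b,e} {f}
  W24: {a,b,e} {f}
  W34: {b,e} {f}
  W123: {b,e}
  W124: {a,b,e}
  W134: {b,e}
  W234: {b,e} {f}
  W1234: {b,e}
C dims 7,9,5,1; δ0: rk 5, SNF 1^5; δ1: rk 4, SNF 1^4; δ2: rk 1, SNF 1^1
Ȟ^0: (7−5)−0=2 ⇒ Z^2
Ȟ^1: (9−4)−5=0 ⇒ 0
Ȟ^2: (5−1)−4=0 ⇒ 0

Ȟ^0 = Z^2; Ȟ^1 = 0; Ȟ^2 = 0


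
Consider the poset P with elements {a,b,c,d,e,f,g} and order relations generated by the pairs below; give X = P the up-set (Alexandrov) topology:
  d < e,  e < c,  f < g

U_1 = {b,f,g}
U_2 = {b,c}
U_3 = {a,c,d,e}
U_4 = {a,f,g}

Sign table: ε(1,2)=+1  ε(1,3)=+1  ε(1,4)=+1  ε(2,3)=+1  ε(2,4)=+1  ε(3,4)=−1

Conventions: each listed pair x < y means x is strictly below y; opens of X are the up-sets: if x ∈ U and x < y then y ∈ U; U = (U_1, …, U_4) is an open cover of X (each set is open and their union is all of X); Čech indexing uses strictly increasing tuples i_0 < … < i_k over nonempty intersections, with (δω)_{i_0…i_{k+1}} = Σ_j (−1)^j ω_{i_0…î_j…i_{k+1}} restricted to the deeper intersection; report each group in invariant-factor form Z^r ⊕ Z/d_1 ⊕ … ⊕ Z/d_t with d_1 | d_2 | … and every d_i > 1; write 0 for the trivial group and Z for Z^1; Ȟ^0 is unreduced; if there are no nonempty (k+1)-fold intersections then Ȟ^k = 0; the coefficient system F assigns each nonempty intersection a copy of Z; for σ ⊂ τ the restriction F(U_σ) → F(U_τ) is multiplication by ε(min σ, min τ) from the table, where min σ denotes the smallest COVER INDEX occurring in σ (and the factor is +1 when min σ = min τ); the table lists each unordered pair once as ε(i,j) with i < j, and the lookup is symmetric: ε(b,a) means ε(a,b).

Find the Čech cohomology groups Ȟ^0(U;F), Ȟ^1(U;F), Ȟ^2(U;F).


nerve of the cover:
  U12={b} U14={f,g} U23={c} U34={a}
C dims 4,4; δ0: rk 4, SNF 1^3·2
Ȟ^0 = (4 − 4) − 0 = 0, so Ȟ^0 ≅ 0
Ȟ^1 = (4 − 0) − 4 = 0 plus torsion [2], so Ȟ^1 ≅ Z/2
Ȟ^2 = (0 − 0) − 0 = 0, so Ȟ^2 ≅ 0

Ȟ^0 = 0, Ȟ^1 = Z/2 and Ȟ^2 = 0
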